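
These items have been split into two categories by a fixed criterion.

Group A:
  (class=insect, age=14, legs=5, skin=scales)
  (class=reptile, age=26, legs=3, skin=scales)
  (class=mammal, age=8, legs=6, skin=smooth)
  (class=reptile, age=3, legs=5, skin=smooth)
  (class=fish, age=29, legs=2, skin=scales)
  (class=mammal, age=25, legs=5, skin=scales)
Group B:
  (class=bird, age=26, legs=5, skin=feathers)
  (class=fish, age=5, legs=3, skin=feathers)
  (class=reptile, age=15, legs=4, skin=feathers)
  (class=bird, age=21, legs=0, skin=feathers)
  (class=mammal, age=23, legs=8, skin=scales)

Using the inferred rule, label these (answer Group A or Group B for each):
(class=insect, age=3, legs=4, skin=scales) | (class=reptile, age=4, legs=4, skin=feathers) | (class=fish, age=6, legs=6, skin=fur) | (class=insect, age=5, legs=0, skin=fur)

Group A, Group B, Group A, Group A

The simplest hypothesis consistent with all the labels is: skin is not feathers AND legs ≤ 6.
(class=insect, age=3, legs=4, skin=scales): skin is scales, legs = 4 — checks out, so Group A. (class=reptile, age=4, legs=4, skin=feathers): skin is feathers, legs = 4 — lacks this property, so Group B. (class=fish, age=6, legs=6, skin=fur): skin is fur, legs = 6 — checks out, so Group A. (class=insect, age=5, legs=0, skin=fur): skin is fur, legs = 0 — checks out, so Group A.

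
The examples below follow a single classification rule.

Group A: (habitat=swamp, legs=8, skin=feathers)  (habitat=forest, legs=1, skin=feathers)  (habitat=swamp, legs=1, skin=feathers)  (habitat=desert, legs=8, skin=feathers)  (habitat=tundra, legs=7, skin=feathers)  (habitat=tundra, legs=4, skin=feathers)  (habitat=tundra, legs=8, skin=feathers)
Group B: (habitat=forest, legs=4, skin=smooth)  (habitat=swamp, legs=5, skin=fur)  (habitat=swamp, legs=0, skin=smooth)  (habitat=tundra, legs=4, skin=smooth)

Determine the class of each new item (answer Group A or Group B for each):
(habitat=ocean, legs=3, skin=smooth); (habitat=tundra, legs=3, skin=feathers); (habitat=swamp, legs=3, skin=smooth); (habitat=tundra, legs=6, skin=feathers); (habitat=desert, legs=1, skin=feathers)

Group B, Group A, Group B, Group A, Group A

The simplest hypothesis consistent with all the labels is: skin is feathers.
(habitat=ocean, legs=3, skin=smooth) → skin is smooth → Group B. (habitat=tundra, legs=3, skin=feathers) → skin is feathers → Group A. (habitat=swamp, legs=3, skin=smooth) → skin is smooth → Group B. (habitat=tundra, legs=6, skin=feathers) → skin is feathers → Group A. (habitat=desert, legs=1, skin=feathers) → skin is feathers → Group A.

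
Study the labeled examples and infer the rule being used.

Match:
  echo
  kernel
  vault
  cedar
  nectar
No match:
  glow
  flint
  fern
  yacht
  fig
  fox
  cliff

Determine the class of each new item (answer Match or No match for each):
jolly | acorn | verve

All 'Match' examples share one property — has ≥ 2 vowels — and every 'No match' example lacks it.
jolly: 1 vowel — doesn't qualify, so No match.
acorn: 2 vowels — matches, so Match.
verve: 2 vowels — matches, so Match.

No match, Match, Match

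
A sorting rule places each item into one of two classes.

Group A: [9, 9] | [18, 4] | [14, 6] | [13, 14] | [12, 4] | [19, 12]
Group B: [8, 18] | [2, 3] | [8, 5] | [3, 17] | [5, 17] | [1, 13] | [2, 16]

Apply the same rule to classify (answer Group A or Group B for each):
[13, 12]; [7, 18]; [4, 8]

Group A, Group B, Group B

The distinguishing property — first ≥ 9 — holds for all the 'Group A' cases and none of the 'Group B' cases.
[13, 12]: first 13 — meets the rule, so Group A. [7, 18]: first 7 — doesn't qualify, so Group B. [4, 8]: first 4 — doesn't qualify, so Group B.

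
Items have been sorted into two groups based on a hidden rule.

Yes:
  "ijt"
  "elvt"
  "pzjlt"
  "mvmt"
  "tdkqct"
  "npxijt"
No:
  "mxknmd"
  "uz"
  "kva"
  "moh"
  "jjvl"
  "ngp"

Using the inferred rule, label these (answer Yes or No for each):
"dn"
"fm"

The rule appears to be: contains 't'.
"dn": no 't' — does not satisfy this, so No. "fm": no 't' — does not satisfy this, so No.

No, No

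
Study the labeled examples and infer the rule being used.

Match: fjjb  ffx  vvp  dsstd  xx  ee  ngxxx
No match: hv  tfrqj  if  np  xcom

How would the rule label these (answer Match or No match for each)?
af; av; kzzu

Rule: has a double letter. This holds for each 'Match' example and fails for each 'No match' one.
af: no doubled letter, lacks this property → No match. av: no doubled letter, lacks this property → No match. kzzu: 'zz' doubled, qualifies → Match.

No match, No match, Match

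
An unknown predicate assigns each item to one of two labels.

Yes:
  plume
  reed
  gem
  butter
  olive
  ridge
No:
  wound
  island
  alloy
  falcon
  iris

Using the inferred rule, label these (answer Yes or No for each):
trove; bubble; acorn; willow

Comparing the two groups points to one rule — contains 'e'.
trove — has 'e', hence Yes. bubble — has 'e', hence Yes. acorn — no 'e', hence No. willow — no 'e', hence No.

Yes, Yes, No, No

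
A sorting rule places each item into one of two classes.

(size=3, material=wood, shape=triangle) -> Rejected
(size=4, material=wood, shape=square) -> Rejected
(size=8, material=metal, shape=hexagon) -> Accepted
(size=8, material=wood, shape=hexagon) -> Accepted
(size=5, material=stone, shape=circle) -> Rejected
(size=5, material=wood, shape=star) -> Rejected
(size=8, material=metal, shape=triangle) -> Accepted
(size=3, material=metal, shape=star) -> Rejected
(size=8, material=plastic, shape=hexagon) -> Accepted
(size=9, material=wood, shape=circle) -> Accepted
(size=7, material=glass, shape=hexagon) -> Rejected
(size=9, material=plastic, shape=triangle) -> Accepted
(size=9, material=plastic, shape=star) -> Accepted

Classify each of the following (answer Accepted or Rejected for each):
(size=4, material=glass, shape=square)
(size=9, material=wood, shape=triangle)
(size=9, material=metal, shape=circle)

Rejected, Accepted, Accepted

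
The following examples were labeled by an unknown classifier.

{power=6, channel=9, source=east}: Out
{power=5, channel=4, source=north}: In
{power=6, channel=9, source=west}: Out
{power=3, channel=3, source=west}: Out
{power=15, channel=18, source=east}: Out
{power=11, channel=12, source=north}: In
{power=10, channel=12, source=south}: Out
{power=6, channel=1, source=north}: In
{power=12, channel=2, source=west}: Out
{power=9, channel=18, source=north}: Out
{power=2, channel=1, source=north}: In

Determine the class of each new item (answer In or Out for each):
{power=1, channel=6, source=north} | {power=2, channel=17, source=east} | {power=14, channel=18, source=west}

A rule that fits every label: source is north AND channel ≤ 12 — true of each 'In' example, false of each 'Out' one.
In: {power=1, channel=6, source=north}, since source is north, channel = 6.
Out: {power=2, channel=17, source=east}, since source is east, channel = 17.
Out: {power=14, channel=18, source=west}, since source is west, channel = 18.

In, Out, Out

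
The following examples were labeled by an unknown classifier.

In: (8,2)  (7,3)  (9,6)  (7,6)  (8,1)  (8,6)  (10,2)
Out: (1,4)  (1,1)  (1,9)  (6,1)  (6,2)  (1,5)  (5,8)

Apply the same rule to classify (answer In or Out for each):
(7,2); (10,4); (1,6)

In, In, Out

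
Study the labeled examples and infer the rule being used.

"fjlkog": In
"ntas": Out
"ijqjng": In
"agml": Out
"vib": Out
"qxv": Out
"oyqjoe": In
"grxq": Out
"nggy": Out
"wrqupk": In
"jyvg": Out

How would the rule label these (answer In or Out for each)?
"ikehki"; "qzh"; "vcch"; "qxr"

In, Out, Out, Out

'In' ⟺ length 6.
"ikehki": length 6 — satisfies this, so In.
"qzh": length 3 — doesn't qualify, so Out.
"vcch": length 4 — doesn't qualify, so Out.
"qxr": length 3 — doesn't qualify, so Out.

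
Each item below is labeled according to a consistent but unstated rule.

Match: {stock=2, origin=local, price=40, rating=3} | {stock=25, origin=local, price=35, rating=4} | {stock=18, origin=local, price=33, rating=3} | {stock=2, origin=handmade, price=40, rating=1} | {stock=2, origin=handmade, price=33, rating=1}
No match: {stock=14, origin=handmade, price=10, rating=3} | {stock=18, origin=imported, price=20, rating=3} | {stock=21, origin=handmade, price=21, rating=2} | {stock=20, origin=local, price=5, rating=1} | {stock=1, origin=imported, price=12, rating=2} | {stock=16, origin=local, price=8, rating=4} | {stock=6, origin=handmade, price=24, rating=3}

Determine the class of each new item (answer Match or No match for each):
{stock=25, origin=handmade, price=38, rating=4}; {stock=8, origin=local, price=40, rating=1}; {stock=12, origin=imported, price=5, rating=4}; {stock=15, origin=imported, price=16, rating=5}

Match, Match, No match, No match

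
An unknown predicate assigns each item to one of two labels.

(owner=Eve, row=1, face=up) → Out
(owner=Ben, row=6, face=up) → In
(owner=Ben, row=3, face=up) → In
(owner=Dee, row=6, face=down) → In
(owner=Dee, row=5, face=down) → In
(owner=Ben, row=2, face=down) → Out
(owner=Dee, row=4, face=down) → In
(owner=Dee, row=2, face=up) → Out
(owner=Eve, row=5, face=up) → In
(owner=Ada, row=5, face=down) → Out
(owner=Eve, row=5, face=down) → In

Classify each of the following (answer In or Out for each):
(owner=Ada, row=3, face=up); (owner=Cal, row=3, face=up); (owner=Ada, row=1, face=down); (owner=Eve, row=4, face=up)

Rule: owner is not Ada AND row ≥ 3. This holds for each 'In' example and fails for each 'Out' one.
(owner=Ada, row=3, face=up) → owner is Ada, row = 3 → Out.
(owner=Cal, row=3, face=up) → owner is Cal, row = 3 → In.
(owner=Ada, row=1, face=down) → owner is Ada, row = 1 → Out.
(owner=Eve, row=4, face=up) → owner is Eve, row = 4 → In.

Out, In, Out, In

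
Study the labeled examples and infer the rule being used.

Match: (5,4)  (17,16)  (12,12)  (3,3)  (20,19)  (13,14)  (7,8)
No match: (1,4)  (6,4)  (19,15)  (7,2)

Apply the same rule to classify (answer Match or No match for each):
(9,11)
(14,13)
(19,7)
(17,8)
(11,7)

The classifier is using: |first − second| ≤ 1.
(9,11): No match (|9−11| = 2).
(14,13): Match (|14−13| = 1).
(19,7): No match (|19−7| = 12).
(17,8): No match (|17−8| = 9).
(11,7): No match (|11−7| = 4).

No match, Match, No match, No match, No match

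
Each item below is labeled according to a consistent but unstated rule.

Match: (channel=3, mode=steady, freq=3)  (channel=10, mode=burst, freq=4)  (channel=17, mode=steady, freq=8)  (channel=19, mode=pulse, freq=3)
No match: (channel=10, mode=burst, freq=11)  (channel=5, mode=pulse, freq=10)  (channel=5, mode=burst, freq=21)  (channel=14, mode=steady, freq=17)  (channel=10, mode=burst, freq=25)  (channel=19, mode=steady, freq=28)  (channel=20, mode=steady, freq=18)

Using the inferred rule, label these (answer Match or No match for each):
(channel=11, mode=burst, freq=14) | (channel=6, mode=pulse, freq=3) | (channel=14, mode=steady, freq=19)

No match, Match, No match

Rule: freq ≤ 8. This holds for each 'Match' example and fails for each 'No match' one.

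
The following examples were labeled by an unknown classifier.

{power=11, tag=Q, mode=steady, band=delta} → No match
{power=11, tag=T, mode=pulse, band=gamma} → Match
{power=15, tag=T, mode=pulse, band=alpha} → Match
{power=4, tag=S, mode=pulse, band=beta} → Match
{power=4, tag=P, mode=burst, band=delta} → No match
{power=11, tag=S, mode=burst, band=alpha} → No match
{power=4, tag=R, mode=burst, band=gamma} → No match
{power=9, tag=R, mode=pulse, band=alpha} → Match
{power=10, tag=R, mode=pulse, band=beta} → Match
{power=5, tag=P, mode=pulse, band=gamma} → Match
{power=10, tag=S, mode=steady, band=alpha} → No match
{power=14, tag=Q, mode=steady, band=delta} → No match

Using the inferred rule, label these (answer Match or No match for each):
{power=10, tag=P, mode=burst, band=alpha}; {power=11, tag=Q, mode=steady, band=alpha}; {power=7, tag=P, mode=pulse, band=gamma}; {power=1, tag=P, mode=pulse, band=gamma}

No match, No match, Match, Match

The simplest hypothesis consistent with all the labels is: mode is pulse.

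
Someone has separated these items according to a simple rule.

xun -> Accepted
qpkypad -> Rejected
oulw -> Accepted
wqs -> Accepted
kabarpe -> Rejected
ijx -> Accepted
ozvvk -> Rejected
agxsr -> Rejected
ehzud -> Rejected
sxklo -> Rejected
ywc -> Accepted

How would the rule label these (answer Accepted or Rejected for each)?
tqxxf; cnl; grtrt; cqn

Rejected, Accepted, Rejected, Accepted

The rule appears to be: length ≤ 4.
tqxxf: length 5, fails this test → Rejected.
cnl: length 3, satisfies this → Accepted.
grtrt: length 5, fails this test → Rejected.
cqn: length 3, satisfies this → Accepted.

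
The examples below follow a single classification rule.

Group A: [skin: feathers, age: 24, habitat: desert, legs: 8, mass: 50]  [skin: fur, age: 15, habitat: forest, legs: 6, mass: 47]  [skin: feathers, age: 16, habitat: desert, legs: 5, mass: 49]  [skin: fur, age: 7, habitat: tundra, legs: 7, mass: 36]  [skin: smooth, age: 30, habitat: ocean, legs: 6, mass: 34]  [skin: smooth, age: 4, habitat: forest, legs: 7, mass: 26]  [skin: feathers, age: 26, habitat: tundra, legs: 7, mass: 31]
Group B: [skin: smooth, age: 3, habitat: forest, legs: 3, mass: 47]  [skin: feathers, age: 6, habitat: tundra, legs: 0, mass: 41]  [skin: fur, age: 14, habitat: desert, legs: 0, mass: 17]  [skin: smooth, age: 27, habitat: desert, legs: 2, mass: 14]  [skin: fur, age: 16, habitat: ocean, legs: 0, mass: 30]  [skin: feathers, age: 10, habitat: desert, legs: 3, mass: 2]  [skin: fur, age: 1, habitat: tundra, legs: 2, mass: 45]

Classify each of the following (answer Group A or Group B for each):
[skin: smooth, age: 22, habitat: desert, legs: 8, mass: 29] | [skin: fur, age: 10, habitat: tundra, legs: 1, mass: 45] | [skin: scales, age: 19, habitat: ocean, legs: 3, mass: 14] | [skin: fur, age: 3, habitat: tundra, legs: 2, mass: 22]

One predicate separates the groups cleanly: legs ≥ 5.
[skin: smooth, age: 22, habitat: desert, legs: 8, mass: 29] — legs = 8, hence Group A. [skin: fur, age: 10, habitat: tundra, legs: 1, mass: 45] — legs = 1, hence Group B. [skin: scales, age: 19, habitat: ocean, legs: 3, mass: 14] — legs = 3, hence Group B. [skin: fur, age: 3, habitat: tundra, legs: 2, mass: 22] — legs = 2, hence Group B.

Group A, Group B, Group B, Group B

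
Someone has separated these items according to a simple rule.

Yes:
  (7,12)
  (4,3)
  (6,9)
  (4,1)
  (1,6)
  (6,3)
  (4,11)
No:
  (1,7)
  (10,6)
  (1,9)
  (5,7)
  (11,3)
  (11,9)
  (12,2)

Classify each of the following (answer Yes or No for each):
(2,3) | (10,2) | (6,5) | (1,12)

Yes, No, Yes, Yes

Every 'Yes' example satisfies: sum is odd. None of the 'No' examples do.
(2,3): 2+3 = 5 — checks out, so Yes. (10,2): 10+2 = 12 — doesn't qualify, so No. (6,5): 6+5 = 11 — checks out, so Yes. (1,12): 1+12 = 13 — checks out, so Yes.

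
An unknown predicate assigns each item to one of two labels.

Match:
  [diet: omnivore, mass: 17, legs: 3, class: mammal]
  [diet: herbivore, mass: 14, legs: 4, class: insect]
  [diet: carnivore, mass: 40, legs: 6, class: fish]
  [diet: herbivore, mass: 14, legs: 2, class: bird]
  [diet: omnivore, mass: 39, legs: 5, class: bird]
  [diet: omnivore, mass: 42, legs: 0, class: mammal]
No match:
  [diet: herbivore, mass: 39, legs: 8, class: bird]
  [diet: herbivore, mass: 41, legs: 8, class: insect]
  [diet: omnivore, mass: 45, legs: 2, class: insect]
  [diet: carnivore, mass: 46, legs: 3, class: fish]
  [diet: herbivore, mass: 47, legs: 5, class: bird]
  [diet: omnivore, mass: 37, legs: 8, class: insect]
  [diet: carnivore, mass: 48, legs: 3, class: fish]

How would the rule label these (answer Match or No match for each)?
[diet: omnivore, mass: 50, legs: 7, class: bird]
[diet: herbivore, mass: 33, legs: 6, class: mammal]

No match, Match

All 'Match' examples share one property — mass ≤ 42 AND legs ≤ 6 — and every 'No match' example lacks it.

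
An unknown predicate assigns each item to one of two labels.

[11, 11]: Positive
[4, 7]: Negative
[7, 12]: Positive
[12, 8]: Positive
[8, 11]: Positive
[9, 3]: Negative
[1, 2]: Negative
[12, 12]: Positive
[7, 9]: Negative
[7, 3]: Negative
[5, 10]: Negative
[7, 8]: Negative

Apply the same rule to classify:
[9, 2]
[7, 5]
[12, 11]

The pattern is that an item is 'Positive' exactly when: sum ≥ 19.
[9, 2]: Negative (9+2 = 11).
[7, 5]: Negative (7+5 = 12).
[12, 11]: Positive (12+11 = 23).

Negative, Negative, Positive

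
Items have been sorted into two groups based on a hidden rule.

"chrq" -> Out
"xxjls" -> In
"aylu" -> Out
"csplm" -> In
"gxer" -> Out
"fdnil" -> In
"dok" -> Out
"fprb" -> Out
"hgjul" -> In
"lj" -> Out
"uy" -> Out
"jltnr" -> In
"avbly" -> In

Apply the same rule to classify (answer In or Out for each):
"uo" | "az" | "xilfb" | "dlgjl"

The common property of the 'In' items is: length 5. No 'Out' item has it.
"uo": Out (length 2). "az": Out (length 2). "xilfb": In (length 5). "dlgjl": In (length 5).

Out, Out, In, In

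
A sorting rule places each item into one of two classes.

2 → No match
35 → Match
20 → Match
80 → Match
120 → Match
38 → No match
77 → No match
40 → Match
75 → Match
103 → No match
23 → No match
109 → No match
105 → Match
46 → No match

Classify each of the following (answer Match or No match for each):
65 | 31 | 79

The distinguishing property — multiple of 5 — holds for all the 'Match' cases and none of the 'No match' cases.
65 → 65 = 5·13 → Match. 31 → 31 = 5·6 + 1 → No match. 79 → 79 = 5·15 + 4 → No match.

Match, No match, No match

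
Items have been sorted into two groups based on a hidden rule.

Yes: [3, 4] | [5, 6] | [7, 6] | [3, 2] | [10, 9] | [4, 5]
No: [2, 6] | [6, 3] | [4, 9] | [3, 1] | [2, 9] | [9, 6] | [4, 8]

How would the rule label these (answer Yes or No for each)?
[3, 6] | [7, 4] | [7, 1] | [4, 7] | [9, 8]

All 'Yes' examples share one property — |first − second| ≤ 1 — and every 'No' example lacks it.
[3, 6]: |3−6| = 3, fails this test → No.
[7, 4]: |7−4| = 3, fails this test → No.
[7, 1]: |7−1| = 6, fails this test → No.
[4, 7]: |4−7| = 3, fails this test → No.
[9, 8]: |9−8| = 1, passes → Yes.

No, No, No, No, Yes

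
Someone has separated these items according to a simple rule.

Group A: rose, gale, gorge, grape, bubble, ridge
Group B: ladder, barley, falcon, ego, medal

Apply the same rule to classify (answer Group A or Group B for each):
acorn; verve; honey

The distinguishing property — ends with 'e' — holds for all the 'Group A' cases and none of the 'Group B' cases.
acorn: ends with 'n' — fails this test, so Group B. verve: ends with 'e' — fits, so Group A. honey: ends with 'y' — fails this test, so Group B.

Group B, Group A, Group B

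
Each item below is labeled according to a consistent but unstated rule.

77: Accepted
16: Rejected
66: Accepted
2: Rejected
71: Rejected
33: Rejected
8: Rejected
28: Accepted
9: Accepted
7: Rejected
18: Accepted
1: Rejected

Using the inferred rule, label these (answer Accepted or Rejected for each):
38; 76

Accepted, Accepted

Rule: digit sum ≥ 9. This holds for each 'Accepted' example and fails for each 'Rejected' one.
38 → digit sum 3+8 = 11 → Accepted. 76 → digit sum 7+6 = 13 → Accepted.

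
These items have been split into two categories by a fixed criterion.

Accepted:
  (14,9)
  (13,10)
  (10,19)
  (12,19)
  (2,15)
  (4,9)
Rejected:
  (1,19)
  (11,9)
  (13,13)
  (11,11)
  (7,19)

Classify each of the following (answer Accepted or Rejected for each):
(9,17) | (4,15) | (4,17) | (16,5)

The rule appears to be: sum is odd.
(9,17) → 9+17 = 26 → Rejected.
(4,15) → 4+15 = 19 → Accepted.
(4,17) → 4+17 = 21 → Accepted.
(16,5) → 16+5 = 21 → Accepted.

Rejected, Accepted, Accepted, Accepted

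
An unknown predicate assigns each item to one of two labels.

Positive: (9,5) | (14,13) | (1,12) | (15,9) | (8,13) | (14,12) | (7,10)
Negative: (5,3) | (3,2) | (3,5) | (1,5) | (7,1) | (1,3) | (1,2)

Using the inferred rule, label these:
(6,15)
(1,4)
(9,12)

Positive, Negative, Positive

The pattern is that an item is 'Positive' exactly when: sum ≥ 13.
(6,15) → 6+15 = 21 → Positive.
(1,4) → 1+4 = 5 → Negative.
(9,12) → 9+12 = 21 → Positive.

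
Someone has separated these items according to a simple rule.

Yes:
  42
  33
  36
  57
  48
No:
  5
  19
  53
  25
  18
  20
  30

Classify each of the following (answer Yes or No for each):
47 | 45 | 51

No, Yes, Yes

All 'Yes' examples share one property — multiple of 3 AND at least 33 — and every 'No' example lacks it.
47: 47 = 3·15 + 2, 47 ≥ 33 — fails this test, so No.
45: 45 = 3·15, 45 ≥ 33 — matches, so Yes.
51: 51 = 3·17, 51 ≥ 33 — matches, so Yes.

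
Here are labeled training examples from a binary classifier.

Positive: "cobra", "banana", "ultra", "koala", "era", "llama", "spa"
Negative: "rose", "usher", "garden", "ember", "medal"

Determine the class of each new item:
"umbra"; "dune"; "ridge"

The simplest hypothesis consistent with all the labels is: ends with 'a'.
"umbra": ends with 'a', qualifies → Positive. "dune": ends with 'e', doesn't qualify → Negative. "ridge": ends with 'e', doesn't qualify → Negative.

Positive, Negative, Negative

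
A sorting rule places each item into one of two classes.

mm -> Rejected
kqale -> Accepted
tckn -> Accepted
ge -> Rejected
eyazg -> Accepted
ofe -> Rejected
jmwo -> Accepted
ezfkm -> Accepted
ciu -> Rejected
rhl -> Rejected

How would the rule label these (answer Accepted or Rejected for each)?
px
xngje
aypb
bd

The classifier is using: length ≥ 4.
px → length 2 → Rejected. xngje → length 5 → Accepted. aypb → length 4 → Accepted. bd → length 2 → Rejected.

Rejected, Accepted, Accepted, Rejected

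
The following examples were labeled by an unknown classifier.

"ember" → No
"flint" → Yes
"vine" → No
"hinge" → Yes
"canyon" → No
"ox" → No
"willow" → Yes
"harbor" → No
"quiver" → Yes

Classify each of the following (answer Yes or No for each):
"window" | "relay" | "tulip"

Yes, No, Yes

'Yes' ⟺ length ≥ 5 AND contains 'i'.
"window" → length 6, has 'i' → Yes.
"relay" → length 5, no 'i' → No.
"tulip" → length 5, has 'i' → Yes.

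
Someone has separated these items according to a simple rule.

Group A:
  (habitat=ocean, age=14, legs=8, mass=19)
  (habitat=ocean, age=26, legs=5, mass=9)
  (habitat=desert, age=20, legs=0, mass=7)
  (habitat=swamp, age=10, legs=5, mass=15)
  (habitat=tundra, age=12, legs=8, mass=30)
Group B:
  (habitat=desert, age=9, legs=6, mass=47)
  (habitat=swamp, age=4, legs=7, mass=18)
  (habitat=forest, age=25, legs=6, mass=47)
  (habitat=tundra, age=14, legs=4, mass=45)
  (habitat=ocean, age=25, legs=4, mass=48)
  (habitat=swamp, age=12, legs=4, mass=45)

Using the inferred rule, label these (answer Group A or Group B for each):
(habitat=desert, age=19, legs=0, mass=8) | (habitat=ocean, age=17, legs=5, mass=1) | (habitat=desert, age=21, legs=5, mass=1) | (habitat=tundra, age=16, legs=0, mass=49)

Group A, Group A, Group A, Group B

'Group A' ⟺ age ≥ 9 AND mass ≤ 30.
(habitat=desert, age=19, legs=0, mass=8): Group A (age = 19, mass = 8).
(habitat=ocean, age=17, legs=5, mass=1): Group A (age = 17, mass = 1).
(habitat=desert, age=21, legs=5, mass=1): Group A (age = 21, mass = 1).
(habitat=tundra, age=16, legs=0, mass=49): Group B (age = 16, mass = 49).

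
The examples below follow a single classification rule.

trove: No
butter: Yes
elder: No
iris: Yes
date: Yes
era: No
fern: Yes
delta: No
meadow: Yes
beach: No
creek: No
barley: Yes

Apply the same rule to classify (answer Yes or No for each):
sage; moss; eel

Rule: even length. This holds for each 'Yes' example and fails for each 'No' one.
sage → length 4 → Yes. moss → length 4 → Yes. eel → length 3 → No.

Yes, Yes, No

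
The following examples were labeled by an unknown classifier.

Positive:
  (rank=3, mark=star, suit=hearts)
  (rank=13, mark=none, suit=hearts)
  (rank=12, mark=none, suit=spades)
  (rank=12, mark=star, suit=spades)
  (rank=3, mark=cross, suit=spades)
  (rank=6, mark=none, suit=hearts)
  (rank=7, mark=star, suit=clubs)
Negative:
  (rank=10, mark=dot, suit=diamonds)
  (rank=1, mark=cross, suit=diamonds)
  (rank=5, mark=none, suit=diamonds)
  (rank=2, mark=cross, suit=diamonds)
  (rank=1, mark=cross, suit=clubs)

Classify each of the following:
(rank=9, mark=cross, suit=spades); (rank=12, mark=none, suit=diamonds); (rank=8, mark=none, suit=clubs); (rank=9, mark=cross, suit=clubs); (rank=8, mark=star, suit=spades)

All 'Positive' examples share one property — suit is not diamonds AND rank ≥ 2 — and every 'Negative' example lacks it.
(rank=9, mark=cross, suit=spades) — suit is spades, rank = 9, hence Positive.
(rank=12, mark=none, suit=diamonds) — suit is diamonds, rank = 12, hence Negative.
(rank=8, mark=none, suit=clubs) — suit is clubs, rank = 8, hence Positive.
(rank=9, mark=cross, suit=clubs) — suit is clubs, rank = 9, hence Positive.
(rank=8, mark=star, suit=spades) — suit is spades, rank = 8, hence Positive.

Positive, Negative, Positive, Positive, Positive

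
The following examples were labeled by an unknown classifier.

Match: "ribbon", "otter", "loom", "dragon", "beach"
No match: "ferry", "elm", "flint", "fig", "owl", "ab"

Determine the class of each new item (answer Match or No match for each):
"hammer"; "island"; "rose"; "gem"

All 'Match' examples share one property — has ≥ 2 vowels — and every 'No match' example lacks it.
"hammer": 2 vowels, satisfies this → Match. "island": 2 vowels, satisfies this → Match. "rose": 2 vowels, satisfies this → Match. "gem": 1 vowel, fails this test → No match.

Match, Match, Match, No match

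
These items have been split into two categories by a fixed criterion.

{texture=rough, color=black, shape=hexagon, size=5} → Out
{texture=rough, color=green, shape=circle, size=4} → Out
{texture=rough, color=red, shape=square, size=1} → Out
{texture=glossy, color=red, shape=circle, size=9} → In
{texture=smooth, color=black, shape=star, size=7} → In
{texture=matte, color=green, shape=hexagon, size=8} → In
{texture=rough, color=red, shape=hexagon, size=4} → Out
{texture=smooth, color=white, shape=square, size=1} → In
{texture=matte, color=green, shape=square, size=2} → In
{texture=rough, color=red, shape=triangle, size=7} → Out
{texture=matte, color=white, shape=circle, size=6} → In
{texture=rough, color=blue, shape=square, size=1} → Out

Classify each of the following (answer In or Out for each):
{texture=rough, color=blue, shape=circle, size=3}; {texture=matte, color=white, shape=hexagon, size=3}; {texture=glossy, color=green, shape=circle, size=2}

Comparing the two groups points to one rule — texture is not rough.
{texture=rough, color=blue, shape=circle, size=3}: texture is rough — lacks this property, so Out.
{texture=matte, color=white, shape=hexagon, size=3}: texture is matte — qualifies, so In.
{texture=glossy, color=green, shape=circle, size=2}: texture is glossy — qualifies, so In.

Out, In, In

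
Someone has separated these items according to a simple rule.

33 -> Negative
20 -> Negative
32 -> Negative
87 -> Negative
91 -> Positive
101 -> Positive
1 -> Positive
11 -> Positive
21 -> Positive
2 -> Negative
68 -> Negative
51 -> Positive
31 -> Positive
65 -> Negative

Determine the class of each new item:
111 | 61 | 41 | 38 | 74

The distinguishing property — ends in digit 1 — holds for all the 'Positive' cases and none of the 'Negative' cases.
Positive: 111, since last digit 1.
Positive: 61, since last digit 1.
Positive: 41, since last digit 1.
Negative: 38, since last digit 8.
Negative: 74, since last digit 4.

Positive, Positive, Positive, Negative, Negative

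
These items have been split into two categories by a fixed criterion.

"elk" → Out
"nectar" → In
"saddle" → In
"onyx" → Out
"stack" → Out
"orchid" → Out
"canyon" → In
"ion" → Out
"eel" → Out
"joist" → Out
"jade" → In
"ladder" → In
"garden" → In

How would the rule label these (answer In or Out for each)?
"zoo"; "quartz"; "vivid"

One predicate separates the groups cleanly: even length AND contains 'a'.
"zoo": length 3, no 'a', fails the rule → Out. "quartz": length 6, has 'a', fits → In. "vivid": length 5, no 'a', fails the rule → Out.

Out, In, Out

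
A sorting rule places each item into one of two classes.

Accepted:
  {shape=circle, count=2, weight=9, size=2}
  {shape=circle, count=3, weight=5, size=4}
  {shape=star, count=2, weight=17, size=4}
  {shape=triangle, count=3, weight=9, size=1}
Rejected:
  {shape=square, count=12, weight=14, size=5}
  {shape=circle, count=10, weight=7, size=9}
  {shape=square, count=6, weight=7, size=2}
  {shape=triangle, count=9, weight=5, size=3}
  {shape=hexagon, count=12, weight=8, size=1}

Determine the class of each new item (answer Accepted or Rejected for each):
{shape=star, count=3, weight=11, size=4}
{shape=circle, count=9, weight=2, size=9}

Accepted, Rejected

The simplest hypothesis consistent with all the labels is: count ≤ 3.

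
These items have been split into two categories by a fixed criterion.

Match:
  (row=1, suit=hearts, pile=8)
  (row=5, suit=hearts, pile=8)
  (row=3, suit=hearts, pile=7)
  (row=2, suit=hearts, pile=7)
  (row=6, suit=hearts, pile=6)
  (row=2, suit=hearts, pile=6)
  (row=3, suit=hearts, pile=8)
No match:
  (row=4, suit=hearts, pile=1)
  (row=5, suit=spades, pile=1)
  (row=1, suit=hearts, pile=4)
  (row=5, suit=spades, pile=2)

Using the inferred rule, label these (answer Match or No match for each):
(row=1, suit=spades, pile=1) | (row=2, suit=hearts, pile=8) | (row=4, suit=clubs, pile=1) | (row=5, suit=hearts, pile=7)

Every 'Match' example satisfies: pile ≥ 6. None of the 'No match' examples do.

No match, Match, No match, Match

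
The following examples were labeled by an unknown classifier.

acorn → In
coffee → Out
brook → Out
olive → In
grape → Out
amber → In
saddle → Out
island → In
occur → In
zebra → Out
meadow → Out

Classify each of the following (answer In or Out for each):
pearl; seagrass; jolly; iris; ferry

Out, Out, Out, In, Out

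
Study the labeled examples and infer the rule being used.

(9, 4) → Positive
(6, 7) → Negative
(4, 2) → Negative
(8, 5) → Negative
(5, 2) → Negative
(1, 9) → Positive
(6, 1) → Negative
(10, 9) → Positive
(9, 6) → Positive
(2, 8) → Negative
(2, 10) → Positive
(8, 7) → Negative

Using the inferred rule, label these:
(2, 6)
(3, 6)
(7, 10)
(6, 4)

Negative, Negative, Positive, Negative

Rule: max ≥ 9. This holds for each 'Positive' example and fails for each 'Negative' one.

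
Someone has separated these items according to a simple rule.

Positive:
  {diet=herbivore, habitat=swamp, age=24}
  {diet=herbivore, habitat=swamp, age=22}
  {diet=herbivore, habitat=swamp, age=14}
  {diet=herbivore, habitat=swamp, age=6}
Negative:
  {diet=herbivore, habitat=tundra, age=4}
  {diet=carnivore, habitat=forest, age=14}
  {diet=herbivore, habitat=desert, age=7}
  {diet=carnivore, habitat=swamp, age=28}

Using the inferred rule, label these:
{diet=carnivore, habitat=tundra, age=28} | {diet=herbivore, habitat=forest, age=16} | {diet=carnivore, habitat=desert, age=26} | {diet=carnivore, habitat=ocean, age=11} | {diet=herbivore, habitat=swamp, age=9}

Negative, Negative, Negative, Negative, Positive

The classifier is using: habitat is swamp AND diet is herbivore.
{diet=carnivore, habitat=tundra, age=28} — habitat is tundra, diet is carnivore, hence Negative.
{diet=herbivore, habitat=forest, age=16} — habitat is forest, diet is herbivore, hence Negative.
{diet=carnivore, habitat=desert, age=26} — habitat is desert, diet is carnivore, hence Negative.
{diet=carnivore, habitat=ocean, age=11} — habitat is ocean, diet is carnivore, hence Negative.
{diet=herbivore, habitat=swamp, age=9} — habitat is swamp, diet is herbivore, hence Positive.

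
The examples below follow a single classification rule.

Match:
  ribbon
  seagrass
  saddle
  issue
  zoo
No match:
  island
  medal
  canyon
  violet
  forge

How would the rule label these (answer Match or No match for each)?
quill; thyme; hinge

Looking at the examples, the only property every 'Match' case has and every 'No match' case lacks is: has a double letter.
quill — 'll' doubled, hence Match. thyme — no doubled letter, hence No match. hinge — no doubled letter, hence No match.

Match, No match, No match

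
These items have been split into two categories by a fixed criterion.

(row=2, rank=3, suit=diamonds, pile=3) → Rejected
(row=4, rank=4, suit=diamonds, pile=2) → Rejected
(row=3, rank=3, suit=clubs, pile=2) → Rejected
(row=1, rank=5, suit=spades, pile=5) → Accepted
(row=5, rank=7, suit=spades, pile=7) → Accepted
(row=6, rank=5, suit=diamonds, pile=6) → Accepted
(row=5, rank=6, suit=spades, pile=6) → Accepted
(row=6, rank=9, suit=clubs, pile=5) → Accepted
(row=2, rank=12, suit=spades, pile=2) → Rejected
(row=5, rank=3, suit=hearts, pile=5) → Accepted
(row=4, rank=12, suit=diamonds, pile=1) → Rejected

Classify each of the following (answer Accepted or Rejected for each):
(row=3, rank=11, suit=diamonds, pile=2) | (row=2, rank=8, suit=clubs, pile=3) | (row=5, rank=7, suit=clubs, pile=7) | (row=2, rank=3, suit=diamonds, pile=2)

Rejected, Rejected, Accepted, Rejected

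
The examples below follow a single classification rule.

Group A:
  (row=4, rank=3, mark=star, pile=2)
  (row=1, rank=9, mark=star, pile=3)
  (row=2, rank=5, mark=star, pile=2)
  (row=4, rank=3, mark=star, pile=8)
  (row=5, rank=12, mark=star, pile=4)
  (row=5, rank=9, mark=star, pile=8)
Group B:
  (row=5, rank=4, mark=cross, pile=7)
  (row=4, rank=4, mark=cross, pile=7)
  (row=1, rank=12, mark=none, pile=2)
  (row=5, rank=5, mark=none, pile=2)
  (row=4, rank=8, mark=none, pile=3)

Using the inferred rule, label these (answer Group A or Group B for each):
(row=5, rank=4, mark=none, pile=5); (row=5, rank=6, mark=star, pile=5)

The rule appears to be: mark is star.
(row=5, rank=4, mark=none, pile=5): Group B (mark is none). (row=5, rank=6, mark=star, pile=5): Group A (mark is star).

Group B, Group A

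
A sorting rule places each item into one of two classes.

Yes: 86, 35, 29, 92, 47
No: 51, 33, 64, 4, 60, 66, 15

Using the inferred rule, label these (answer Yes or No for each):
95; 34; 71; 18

Yes, No, Yes, No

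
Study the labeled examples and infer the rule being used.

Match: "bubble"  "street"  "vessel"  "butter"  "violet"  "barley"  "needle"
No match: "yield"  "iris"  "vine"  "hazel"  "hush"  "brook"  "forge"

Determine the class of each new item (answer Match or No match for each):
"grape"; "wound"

All 'Match' examples share one property — length 6 — and every 'No match' example lacks it.

No match, No match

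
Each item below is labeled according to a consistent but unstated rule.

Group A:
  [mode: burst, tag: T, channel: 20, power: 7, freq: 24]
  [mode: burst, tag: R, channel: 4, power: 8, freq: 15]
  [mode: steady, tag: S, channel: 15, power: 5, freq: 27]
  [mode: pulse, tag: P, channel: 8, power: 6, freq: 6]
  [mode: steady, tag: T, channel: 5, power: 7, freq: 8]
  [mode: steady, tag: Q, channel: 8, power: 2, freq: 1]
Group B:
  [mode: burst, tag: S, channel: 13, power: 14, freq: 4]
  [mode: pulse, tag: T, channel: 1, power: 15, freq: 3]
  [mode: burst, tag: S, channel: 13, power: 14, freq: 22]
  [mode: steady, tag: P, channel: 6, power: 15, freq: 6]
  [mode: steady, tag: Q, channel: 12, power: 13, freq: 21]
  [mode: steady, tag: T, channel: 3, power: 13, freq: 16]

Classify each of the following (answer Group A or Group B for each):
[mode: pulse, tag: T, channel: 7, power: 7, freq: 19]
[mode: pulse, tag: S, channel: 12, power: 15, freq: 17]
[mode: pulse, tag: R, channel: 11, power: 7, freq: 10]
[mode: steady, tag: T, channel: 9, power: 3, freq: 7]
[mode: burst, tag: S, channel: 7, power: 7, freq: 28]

Group A, Group B, Group A, Group A, Group A

Rule: power ≤ 8. This holds for each 'Group A' example and fails for each 'Group B' one.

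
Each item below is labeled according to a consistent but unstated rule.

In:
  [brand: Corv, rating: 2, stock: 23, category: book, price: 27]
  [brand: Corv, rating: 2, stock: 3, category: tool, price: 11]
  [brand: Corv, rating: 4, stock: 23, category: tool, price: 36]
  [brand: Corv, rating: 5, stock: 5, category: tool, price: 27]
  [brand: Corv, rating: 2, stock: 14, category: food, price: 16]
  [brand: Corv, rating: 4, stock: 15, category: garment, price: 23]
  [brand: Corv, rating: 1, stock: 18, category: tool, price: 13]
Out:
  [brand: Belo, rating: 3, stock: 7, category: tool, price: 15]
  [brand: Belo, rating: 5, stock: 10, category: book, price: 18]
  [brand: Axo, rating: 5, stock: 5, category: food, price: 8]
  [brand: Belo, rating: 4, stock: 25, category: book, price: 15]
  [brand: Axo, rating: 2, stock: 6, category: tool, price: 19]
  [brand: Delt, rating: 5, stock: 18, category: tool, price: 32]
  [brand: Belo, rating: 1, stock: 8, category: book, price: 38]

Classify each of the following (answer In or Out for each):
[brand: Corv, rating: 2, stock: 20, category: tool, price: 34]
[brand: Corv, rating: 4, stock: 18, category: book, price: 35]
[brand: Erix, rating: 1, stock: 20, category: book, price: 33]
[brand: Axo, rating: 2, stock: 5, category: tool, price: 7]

The distinguishing property — brand is Corv — holds for all the 'In' cases and none of the 'Out' cases.
[brand: Corv, rating: 2, stock: 20, category: tool, price: 34] → brand is Corv → In.
[brand: Corv, rating: 4, stock: 18, category: book, price: 35] → brand is Corv → In.
[brand: Erix, rating: 1, stock: 20, category: book, price: 33] → brand is Erix → Out.
[brand: Axo, rating: 2, stock: 5, category: tool, price: 7] → brand is Axo → Out.

In, In, Out, Out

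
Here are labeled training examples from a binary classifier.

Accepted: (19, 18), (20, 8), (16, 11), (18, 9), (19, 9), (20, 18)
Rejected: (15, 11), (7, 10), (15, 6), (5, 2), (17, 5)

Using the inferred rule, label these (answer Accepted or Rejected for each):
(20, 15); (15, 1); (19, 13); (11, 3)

One predicate separates the groups cleanly: sum ≥ 27.

Accepted, Rejected, Accepted, Rejected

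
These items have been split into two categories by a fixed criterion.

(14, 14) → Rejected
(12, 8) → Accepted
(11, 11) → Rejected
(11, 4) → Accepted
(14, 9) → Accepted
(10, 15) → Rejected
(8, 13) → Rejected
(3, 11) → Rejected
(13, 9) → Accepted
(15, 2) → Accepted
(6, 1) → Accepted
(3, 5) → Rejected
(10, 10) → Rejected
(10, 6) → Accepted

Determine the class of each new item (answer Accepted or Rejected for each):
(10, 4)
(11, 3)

Accepted, Accepted

'Accepted' ⟺ first > second.
(10, 4) → 10 > 4 → Accepted. (11, 3) → 11 > 3 → Accepted.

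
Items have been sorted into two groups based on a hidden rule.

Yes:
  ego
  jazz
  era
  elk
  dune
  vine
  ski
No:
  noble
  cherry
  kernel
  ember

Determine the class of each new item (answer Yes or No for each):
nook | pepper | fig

Yes, No, Yes

The simplest hypothesis consistent with all the labels is: length ≤ 4.
Yes: nook, since length 4.
No: pepper, since length 6.
Yes: fig, since length 3.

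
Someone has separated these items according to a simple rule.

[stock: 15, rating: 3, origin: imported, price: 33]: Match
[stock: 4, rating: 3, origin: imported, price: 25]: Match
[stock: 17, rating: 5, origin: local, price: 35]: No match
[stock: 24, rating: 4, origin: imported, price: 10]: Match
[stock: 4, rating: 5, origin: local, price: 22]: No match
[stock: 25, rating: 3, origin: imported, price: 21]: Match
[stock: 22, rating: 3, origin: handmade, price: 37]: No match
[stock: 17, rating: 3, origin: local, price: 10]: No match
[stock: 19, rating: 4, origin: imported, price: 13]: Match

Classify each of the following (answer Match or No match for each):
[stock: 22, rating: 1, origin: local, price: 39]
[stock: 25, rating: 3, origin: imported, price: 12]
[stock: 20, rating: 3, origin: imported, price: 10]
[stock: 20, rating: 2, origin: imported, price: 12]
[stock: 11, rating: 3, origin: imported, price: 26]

No match, Match, Match, Match, Match

Checking candidate rules against both groups, what survives is: origin is imported.
[stock: 22, rating: 1, origin: local, price: 39]: origin is local — doesn't match, so No match.
[stock: 25, rating: 3, origin: imported, price: 12]: origin is imported — qualifies, so Match.
[stock: 20, rating: 3, origin: imported, price: 10]: origin is imported — qualifies, so Match.
[stock: 20, rating: 2, origin: imported, price: 12]: origin is imported — qualifies, so Match.
[stock: 11, rating: 3, origin: imported, price: 26]: origin is imported — qualifies, so Match.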